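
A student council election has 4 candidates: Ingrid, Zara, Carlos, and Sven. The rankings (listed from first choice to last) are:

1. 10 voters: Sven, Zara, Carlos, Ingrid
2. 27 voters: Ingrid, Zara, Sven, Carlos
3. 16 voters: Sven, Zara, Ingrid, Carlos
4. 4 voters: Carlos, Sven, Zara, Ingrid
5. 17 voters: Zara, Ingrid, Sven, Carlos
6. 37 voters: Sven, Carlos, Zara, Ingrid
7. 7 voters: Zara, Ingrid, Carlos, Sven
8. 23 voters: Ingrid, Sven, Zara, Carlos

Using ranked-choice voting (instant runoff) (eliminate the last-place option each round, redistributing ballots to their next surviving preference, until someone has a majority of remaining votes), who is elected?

Ingrid

Round 1: Ingrid 50, Zara 24, Carlos 4, Sven 63. Eliminate Carlos.
Round 2: Ingrid 50, Zara 24, Sven 67. Eliminate Zara.
Round 3: Ingrid 74, Sven 67. Ingrid has a majority.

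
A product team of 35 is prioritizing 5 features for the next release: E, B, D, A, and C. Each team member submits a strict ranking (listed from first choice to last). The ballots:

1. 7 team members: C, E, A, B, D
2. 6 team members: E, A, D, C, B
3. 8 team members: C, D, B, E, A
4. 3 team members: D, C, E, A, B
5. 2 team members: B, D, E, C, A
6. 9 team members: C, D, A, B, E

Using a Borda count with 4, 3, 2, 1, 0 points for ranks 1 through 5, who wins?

E: 7·3 + 6·4 + 8·1 + 3·2 + 2·2 + 9·0 = 63
B: 7·1 + 6·0 + 8·2 + 3·0 + 2·4 + 9·1 = 40
D: 7·0 + 6·2 + 8·3 + 3·4 + 2·3 + 9·3 = 81
A: 7·2 + 6·3 + 8·0 + 3·1 + 2·0 + 9·2 = 53
C: 7·4 + 6·1 + 8·4 + 3·3 + 2·1 + 9·4 = 113
C has the highest Borda score (113).

C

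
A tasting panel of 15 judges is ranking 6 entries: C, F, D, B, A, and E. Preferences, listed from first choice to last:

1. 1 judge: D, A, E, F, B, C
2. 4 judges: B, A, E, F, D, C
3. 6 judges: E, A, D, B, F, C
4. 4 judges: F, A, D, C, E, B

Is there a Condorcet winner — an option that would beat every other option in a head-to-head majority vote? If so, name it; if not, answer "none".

A vs C: 15–0 for A.
A vs F: 11–4 for A.
A vs D: 14–1 for A.
A vs B: 11–4 for A.
A vs E: 9–6 for A.
A beats every other option head-to-head.

A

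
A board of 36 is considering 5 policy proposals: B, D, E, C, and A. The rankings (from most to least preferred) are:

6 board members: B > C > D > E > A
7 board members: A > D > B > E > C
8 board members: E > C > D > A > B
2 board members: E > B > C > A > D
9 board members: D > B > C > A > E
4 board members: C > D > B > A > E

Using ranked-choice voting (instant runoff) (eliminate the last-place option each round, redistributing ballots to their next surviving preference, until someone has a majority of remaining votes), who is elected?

Round 1: B 6, D 9, E 10, C 4, A 7. Eliminate C.
Round 2: B 6, D 13, E 10, A 7. Eliminate B.
Round 3: D 19, E 10, A 7. D has a majority.

D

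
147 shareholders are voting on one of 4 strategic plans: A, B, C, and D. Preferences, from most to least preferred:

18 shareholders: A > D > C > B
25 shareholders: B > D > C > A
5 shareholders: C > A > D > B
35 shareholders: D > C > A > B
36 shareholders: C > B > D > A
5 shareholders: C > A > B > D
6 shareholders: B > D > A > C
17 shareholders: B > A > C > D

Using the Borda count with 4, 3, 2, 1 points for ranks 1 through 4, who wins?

A: 18·4 + 25·1 + 5·3 + 35·2 + 36·1 + 5·3 + 6·2 + 17·3 = 296
B: 18·1 + 25·4 + 5·1 + 35·1 + 36·3 + 5·2 + 6·4 + 17·4 = 368
C: 18·2 + 25·2 + 5·4 + 35·3 + 36·4 + 5·4 + 6·1 + 17·2 = 415
D: 18·3 + 25·3 + 5·2 + 35·4 + 36·2 + 5·1 + 6·3 + 17·1 = 391
C has the highest Borda score (415).

C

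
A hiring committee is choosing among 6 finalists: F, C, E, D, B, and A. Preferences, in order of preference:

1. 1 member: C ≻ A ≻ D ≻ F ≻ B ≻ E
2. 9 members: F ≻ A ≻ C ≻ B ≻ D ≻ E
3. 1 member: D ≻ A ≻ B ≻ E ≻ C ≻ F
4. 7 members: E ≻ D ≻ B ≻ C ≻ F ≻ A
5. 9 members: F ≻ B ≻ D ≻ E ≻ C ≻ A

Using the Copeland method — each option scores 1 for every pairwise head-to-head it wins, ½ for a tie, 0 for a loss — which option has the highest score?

F: beats C, E, D, B, and A → score 5.
C: beats A; loses to F, E, D, and B → score 1.
E: beats C and A; loses to F, D, and B → score 2.
D: beats C, E, and A; loses to F and B → score 3.
B: beats C, E, D, and A; loses to F → score 4.
A: loses to F, C, E, D, and B → score 0.
F has the best pairwise record.

F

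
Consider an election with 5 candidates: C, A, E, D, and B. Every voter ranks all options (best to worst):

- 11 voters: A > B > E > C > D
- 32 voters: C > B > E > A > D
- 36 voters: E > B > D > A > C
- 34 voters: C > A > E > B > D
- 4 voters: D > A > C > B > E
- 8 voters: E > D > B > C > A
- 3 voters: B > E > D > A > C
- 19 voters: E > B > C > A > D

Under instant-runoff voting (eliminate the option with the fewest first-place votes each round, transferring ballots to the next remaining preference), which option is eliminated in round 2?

D

Round 1: C 66, A 11, E 63, D 4, B 3. Eliminate B.
Round 2: C 66, A 11, E 66, D 4. Eliminate D.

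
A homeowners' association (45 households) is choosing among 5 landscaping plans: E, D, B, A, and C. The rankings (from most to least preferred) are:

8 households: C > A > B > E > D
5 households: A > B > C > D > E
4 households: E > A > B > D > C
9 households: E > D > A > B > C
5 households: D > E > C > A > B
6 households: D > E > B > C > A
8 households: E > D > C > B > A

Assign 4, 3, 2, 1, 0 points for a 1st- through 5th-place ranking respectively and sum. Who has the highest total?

E

E: 8·1 + 5·0 + 4·4 + 9·4 + 5·3 + 6·3 + 8·4 = 125
D: 8·0 + 5·1 + 4·1 + 9·3 + 5·4 + 6·4 + 8·3 = 104
B: 8·2 + 5·3 + 4·2 + 9·1 + 5·0 + 6·2 + 8·1 = 68
A: 8·3 + 5·4 + 4·3 + 9·2 + 5·1 + 6·0 + 8·0 = 79
C: 8·4 + 5·2 + 4·0 + 9·0 + 5·2 + 6·1 + 8·2 = 74
E has the highest Borda score (125).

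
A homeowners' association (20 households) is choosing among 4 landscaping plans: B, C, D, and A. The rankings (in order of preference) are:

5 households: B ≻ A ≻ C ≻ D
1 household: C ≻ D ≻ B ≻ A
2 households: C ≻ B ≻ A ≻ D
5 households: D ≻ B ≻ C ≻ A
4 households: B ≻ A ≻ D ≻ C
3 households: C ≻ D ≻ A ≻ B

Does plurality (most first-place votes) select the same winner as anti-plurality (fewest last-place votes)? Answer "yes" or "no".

Plurality — first-place votes: B 9, C 6, D 5, A 0. Winner: B.
Anti-plurality — last-place votes: B 3, C 4, D 7, A 6. Winner: B.
The two methods agree.

yes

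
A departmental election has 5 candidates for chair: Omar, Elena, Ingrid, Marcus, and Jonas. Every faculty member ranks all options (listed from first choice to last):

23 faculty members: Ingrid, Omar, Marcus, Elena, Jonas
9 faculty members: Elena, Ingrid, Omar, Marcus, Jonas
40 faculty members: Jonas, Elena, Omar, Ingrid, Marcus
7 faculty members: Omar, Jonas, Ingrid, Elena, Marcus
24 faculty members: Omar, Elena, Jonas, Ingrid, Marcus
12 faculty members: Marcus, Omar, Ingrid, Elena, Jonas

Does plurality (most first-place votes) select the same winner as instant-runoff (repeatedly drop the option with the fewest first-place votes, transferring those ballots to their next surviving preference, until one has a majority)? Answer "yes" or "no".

no

Plurality — first-place votes: Omar 31, Elena 9, Ingrid 23, Marcus 12, Jonas 40. Winner: Jonas.
Instant-runoff — R1 Omar 31, Elena 9, Ingrid 23, Marcus 12, Jonas 40 (Elena out); R2 Omar 31, Ingrid 32, Marcus 12, Jonas 40 (Marcus out); R3 Omar 43, Ingrid 32, Jonas 40 (Ingrid out); R4 Omar 75, Jonas 40 (Omar winner). Winner: Omar.
The two methods disagree.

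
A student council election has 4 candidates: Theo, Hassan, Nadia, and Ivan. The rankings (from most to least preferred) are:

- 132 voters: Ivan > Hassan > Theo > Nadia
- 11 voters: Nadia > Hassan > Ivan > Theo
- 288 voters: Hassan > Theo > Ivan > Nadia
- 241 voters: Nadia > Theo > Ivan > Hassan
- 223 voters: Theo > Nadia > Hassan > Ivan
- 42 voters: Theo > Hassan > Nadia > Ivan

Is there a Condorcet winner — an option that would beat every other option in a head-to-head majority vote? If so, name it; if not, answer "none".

Theo vs Hassan: 506–431 for Theo.
Theo vs Nadia: 685–252 for Theo.
Theo vs Ivan: 794–143 for Theo.
Theo beats every other option head-to-head.

Theo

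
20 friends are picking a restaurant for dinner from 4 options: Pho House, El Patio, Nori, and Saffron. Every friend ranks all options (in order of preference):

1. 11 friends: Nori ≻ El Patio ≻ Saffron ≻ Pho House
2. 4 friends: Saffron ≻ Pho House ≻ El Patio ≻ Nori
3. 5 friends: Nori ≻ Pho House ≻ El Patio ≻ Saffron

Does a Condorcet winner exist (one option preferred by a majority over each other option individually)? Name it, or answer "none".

Nori vs Pho House: 16–4 for Nori.
Nori vs El Patio: 16–4 for Nori.
Nori vs Saffron: 16–4 for Nori.
Nori beats every other option head-to-head.

Nori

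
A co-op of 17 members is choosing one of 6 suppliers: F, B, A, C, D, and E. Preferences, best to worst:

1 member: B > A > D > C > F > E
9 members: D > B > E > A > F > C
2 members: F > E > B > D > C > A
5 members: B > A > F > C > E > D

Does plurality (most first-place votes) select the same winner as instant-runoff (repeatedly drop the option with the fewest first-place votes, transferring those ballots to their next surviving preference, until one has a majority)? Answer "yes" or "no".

yes

Plurality — first-place votes: F 2, B 6, A 0, C 0, D 9, E 0. Winner: D.
Instant-runoff — R1 F 2, B 6, A 0, C 0, D 9, E 0 (D winner). Winner: D.
The two methods agree.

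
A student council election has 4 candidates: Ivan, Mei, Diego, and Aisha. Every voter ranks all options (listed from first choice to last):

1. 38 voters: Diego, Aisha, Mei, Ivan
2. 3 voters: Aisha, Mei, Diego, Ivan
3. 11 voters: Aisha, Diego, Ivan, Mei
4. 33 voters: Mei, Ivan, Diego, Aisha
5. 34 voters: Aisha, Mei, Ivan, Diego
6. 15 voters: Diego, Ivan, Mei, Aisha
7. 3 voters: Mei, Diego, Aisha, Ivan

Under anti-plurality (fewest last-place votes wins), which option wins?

Last-place votes: Ivan 44, Mei 11, Diego 34, Aisha 48.
Mei is ranked last by the fewest voters, so Mei wins.

Mei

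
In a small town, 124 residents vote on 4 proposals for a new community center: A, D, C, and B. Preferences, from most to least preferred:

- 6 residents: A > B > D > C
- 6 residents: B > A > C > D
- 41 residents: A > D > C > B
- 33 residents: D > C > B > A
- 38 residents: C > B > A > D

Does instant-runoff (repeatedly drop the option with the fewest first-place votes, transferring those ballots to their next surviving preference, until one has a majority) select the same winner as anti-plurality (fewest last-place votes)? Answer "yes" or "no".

yes

Instant-runoff — R1 A 47, D 33, C 38, B 6 (B out); R2 A 53, D 33, C 38 (D out); R3 A 53, C 71 (C winner). Winner: C.
Anti-plurality — last-place votes: A 33, D 44, C 6, B 41. Winner: C.
The two methods agree.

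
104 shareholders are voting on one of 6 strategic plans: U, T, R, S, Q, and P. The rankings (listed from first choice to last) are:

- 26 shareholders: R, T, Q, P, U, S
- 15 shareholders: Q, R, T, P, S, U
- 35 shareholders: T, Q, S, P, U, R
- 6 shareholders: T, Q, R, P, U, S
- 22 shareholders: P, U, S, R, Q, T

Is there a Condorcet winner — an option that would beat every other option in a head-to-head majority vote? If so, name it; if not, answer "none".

Checking pairwise contests:
T beats U 82–22.
R beats T 63–41.
U beats R 57–47.
U beats S 54–50.
T beats Q 67–37.
T beats P 82–22.
Every option loses at least one head-to-head, so there is no Condorcet winner.

none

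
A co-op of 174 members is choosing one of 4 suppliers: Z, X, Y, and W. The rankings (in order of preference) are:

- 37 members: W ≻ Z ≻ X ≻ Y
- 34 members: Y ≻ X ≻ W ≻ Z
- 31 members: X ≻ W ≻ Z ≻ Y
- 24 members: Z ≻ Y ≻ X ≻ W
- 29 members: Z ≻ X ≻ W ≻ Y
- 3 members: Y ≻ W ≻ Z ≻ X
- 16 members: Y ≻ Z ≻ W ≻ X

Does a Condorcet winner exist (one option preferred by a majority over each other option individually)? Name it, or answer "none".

Checking pairwise contests:
W beats Z 105–69.
Z beats X 109–65.
Z beats Y 121–53.
X beats W 118–56.
Every option loses at least one head-to-head, so there is no Condorcet winner.

none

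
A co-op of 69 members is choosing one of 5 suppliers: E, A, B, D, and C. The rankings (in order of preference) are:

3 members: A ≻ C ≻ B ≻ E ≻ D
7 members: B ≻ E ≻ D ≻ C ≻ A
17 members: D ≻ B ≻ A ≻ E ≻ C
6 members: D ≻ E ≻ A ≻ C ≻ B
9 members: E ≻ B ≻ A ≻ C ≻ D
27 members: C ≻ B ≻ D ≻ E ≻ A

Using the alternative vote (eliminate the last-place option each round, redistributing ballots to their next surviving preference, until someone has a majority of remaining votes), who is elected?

Round 1: E 9, A 3, B 7, D 23, C 27. Eliminate A.
Round 2: E 9, B 7, D 23, C 30. Eliminate B.
Round 3: E 16, D 23, C 30. Eliminate E.
Round 4: D 30, C 39. C has a majority.

C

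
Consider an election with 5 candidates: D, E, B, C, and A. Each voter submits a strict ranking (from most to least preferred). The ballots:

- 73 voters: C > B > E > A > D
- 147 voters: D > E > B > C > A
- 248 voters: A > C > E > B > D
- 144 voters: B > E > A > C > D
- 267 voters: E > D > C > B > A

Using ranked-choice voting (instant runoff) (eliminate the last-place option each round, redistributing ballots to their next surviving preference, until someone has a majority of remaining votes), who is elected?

Round 1: D 147, E 267, B 144, C 73, A 248. Eliminate C.
Round 2: D 147, E 267, B 217, A 248. Eliminate D.
Round 3: E 414, B 217, A 248. Eliminate B.
Round 4: E 631, A 248. E has a majority.

E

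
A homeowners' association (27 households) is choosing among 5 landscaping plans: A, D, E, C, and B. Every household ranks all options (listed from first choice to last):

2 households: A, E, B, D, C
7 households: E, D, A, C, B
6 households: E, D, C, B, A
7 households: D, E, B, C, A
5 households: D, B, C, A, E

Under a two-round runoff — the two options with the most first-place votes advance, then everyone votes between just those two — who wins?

Round 1 first-place votes: A 2, D 12, E 13, C 0, B 0.
E and D advance.
Runoff: E is preferred to D by 15 voters; D by 12.
E wins the runoff.

E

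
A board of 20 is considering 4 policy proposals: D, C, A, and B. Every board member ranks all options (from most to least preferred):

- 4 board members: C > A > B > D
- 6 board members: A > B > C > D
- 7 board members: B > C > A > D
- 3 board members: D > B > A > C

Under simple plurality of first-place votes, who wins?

B

First-place votes: D 3, C 4, A 6, B 7.
B has the most first-place votes.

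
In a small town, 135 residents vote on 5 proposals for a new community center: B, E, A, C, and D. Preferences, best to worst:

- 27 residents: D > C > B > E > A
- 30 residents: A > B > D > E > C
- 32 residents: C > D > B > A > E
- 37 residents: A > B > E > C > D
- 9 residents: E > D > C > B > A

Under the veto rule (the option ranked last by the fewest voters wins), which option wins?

Last-place votes: B 0, E 32, A 36, C 30, D 37.
B is ranked last by the fewest voters, so B wins.

B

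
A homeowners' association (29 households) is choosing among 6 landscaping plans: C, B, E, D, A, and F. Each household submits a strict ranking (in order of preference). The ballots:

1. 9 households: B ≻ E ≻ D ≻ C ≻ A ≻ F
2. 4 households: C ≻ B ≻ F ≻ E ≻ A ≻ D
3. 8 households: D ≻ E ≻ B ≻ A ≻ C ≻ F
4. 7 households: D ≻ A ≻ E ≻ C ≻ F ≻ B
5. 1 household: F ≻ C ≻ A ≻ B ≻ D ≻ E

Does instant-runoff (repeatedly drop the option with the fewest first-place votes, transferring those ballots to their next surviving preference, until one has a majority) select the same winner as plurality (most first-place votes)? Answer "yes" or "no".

yes

Instant-runoff — R1 C 4, B 9, E 0, D 15, A 0, F 1 (D winner). Winner: D.
Plurality — first-place votes: C 4, B 9, E 0, D 15, A 0, F 1. Winner: D.
The two methods agree.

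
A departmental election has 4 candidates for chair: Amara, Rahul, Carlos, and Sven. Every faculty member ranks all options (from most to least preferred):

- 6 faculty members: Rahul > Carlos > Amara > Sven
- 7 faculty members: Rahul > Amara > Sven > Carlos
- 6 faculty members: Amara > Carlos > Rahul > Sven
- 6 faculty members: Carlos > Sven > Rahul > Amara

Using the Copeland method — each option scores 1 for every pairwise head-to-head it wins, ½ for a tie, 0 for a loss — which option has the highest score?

Amara: beats Carlos and Sven; loses to Rahul → score 2.
Rahul: beats Amara, Carlos, and Sven → score 3.
Carlos: beats Sven; loses to Amara and Rahul → score 1.
Sven: loses to Amara, Rahul, and Carlos → score 0.
Rahul has the best pairwise record.

Rahul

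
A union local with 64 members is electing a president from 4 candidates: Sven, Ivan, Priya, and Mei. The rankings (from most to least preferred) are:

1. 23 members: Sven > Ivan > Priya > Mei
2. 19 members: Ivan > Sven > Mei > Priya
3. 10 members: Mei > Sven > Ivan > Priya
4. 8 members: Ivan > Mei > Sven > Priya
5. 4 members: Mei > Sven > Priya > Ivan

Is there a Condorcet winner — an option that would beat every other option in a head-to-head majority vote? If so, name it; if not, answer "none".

Sven vs Ivan: 37–27 for Sven.
Sven vs Priya: 64–0 for Sven.
Sven vs Mei: 42–22 for Sven.
Sven beats every other option head-to-head.

Sven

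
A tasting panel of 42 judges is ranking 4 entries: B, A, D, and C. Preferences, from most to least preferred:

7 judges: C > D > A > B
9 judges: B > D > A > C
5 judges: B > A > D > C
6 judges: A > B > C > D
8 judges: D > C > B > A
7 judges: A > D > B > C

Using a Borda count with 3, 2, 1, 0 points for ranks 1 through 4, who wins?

D

B: 7·0 + 9·3 + 5·3 + 6·2 + 8·1 + 7·1 = 69
A: 7·1 + 9·1 + 5·2 + 6·3 + 8·0 + 7·3 = 65
D: 7·2 + 9·2 + 5·1 + 6·0 + 8·3 + 7·2 = 75
C: 7·3 + 9·0 + 5·0 + 6·1 + 8·2 + 7·0 = 43
D has the highest Borda score (75).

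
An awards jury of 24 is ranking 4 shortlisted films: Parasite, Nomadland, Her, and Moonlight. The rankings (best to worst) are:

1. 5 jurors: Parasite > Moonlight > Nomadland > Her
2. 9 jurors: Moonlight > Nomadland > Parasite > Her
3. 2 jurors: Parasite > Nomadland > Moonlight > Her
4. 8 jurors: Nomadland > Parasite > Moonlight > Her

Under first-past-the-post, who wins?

Moonlight

First-place votes: Parasite 7, Nomadland 8, Her 0, Moonlight 9.
Moonlight has the most first-place votes.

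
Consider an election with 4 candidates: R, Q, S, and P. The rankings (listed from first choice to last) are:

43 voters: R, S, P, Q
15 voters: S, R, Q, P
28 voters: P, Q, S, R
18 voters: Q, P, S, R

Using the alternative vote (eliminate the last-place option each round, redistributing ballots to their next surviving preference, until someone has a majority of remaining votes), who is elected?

Round 1: R 43, Q 18, S 15, P 28. Eliminate S.
Round 2: R 58, Q 18, P 28. R has a majority.

R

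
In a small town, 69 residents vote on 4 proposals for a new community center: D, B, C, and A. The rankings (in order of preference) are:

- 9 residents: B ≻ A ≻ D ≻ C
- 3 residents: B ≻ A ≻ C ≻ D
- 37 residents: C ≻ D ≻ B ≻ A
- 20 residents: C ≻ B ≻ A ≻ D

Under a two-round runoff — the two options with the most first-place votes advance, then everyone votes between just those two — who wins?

Round 1 first-place votes: D 0, B 12, C 57, A 0.
C and B advance.
Runoff: C is preferred to B by 57 voters; B by 12.
C wins the runoff.

C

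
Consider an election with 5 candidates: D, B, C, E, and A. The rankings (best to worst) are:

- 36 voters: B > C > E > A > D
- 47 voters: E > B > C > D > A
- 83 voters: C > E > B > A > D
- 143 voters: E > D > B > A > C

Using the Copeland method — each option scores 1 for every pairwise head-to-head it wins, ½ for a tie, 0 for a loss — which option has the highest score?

E

D: beats A; loses to B, C, and E → score 1.
B: beats D, C, and A; loses to E → score 3.
C: beats D and A; loses to B and E → score 2.
E: beats D, B, C, and A → score 4.
A: loses to D, B, C, and E → score 0.
E has the best pairwise record.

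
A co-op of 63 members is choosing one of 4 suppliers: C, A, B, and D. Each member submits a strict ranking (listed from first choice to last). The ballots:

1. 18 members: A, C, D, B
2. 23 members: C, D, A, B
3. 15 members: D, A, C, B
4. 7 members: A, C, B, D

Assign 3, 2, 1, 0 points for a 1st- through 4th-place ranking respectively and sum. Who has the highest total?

C

C: 18·2 + 23·3 + 15·1 + 7·2 = 134
A: 18·3 + 23·1 + 15·2 + 7·3 = 128
B: 18·0 + 23·0 + 15·0 + 7·1 = 7
D: 18·1 + 23·2 + 15·3 + 7·0 = 109
C has the highest Borda score (134).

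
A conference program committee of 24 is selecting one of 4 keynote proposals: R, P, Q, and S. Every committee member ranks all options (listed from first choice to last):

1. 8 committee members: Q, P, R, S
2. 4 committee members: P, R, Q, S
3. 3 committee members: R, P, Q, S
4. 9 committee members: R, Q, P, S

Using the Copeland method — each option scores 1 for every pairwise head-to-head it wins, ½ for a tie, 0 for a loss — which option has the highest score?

R

R: beats Q and S; ties P → score 2.5.
P: beats S; ties R; loses to Q → score 1.5.
Q: beats P and S; loses to R → score 2.
S: loses to R, P, and Q → score 0.
R has the best pairwise record.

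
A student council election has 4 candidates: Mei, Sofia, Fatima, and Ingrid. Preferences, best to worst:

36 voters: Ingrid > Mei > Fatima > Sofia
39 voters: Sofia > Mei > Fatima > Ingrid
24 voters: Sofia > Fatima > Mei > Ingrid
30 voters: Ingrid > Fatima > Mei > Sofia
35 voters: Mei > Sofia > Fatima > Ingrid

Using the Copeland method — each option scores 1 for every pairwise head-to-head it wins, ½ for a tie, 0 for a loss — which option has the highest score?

Mei: beats Sofia, Fatima, and Ingrid → score 3.
Sofia: beats Fatima and Ingrid; loses to Mei → score 2.
Fatima: beats Ingrid; loses to Mei and Sofia → score 1.
Ingrid: loses to Mei, Sofia, and Fatima → score 0.
Mei has the best pairwise record.

Mei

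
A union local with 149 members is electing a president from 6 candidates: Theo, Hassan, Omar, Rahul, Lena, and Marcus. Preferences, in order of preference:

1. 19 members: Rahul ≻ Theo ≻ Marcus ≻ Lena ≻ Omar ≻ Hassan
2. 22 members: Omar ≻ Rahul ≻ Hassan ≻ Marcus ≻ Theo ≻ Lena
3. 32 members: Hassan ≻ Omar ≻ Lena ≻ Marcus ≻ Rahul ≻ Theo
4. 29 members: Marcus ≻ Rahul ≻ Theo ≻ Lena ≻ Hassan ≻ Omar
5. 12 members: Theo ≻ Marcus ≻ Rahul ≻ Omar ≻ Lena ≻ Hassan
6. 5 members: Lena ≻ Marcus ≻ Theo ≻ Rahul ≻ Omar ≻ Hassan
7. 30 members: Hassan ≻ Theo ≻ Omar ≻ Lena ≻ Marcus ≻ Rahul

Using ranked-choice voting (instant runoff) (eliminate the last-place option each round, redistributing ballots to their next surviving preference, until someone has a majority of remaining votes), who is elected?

Round 1: Theo 12, Hassan 62, Omar 22, Rahul 19, Lena 5, Marcus 29. Eliminate Lena.
Round 2: Theo 12, Hassan 62, Omar 22, Rahul 19, Marcus 34. Eliminate Theo.
Round 3: Hassan 62, Omar 22, Rahul 19, Marcus 46. Eliminate Rahul.
Round 4: Hassan 62, Omar 22, Marcus 65. Eliminate Omar.
Round 5: Hassan 84, Marcus 65. Hassan has a majority.

Hassan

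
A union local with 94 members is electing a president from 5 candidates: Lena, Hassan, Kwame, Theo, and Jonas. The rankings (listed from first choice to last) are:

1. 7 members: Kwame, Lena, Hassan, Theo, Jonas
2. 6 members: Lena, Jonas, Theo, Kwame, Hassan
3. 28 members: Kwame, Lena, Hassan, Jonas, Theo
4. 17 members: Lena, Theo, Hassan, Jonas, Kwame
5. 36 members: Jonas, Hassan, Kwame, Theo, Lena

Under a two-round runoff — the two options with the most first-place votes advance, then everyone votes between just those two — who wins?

Jonas

Round 1 first-place votes: Lena 23, Hassan 0, Kwame 35, Theo 0, Jonas 36.
Jonas and Kwame advance.
Runoff: Jonas is preferred to Kwame by 59 voters; Kwame by 35.
Jonas wins the runoff.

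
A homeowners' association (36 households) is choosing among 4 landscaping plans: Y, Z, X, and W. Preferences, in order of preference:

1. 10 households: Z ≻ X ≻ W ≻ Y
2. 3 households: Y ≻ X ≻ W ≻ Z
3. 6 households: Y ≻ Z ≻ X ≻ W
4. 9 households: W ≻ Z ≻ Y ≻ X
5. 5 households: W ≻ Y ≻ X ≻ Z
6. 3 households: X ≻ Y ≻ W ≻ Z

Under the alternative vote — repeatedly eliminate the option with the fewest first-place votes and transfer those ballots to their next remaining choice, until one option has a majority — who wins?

W

Round 1: Y 9, Z 10, X 3, W 14. Eliminate X.
Round 2: Y 12, Z 10, W 14. Eliminate Z.
Round 3: Y 12, W 24. W has a majority.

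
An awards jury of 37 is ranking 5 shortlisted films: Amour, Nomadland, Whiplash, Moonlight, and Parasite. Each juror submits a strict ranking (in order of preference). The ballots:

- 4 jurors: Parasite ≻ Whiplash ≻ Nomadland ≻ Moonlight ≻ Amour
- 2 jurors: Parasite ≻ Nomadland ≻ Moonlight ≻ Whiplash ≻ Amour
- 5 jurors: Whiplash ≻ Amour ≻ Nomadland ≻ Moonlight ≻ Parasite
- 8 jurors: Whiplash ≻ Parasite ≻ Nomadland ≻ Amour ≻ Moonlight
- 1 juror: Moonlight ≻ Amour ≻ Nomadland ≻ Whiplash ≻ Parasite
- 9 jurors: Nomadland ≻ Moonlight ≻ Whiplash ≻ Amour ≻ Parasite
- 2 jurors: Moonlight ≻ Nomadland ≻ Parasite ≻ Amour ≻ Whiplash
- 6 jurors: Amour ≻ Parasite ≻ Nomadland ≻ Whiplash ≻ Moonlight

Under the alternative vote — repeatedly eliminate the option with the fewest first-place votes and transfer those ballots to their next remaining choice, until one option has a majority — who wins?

Nomadland

Round 1: Amour 6, Nomadland 9, Whiplash 13, Moonlight 3, Parasite 6. Eliminate Moonlight.
Round 2: Amour 7, Nomadland 11, Whiplash 13, Parasite 6. Eliminate Parasite.
Round 3: Amour 7, Nomadland 13, Whiplash 17. Eliminate Amour.
Round 4: Nomadland 20, Whiplash 17. Nomadland has a majority.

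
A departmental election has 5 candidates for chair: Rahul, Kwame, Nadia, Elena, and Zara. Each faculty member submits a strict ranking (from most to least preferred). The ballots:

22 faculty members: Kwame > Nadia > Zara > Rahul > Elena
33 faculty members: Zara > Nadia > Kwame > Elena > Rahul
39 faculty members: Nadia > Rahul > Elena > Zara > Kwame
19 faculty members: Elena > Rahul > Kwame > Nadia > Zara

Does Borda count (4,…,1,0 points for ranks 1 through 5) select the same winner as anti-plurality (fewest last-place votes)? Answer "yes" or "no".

Borda — scores: Rahul 196, Kwame 192, Nadia 340, Elena 187, Zara 215. Winner: Nadia.
Anti-plurality — last-place votes: Rahul 33, Kwame 39, Nadia 0, Elena 22, Zara 19. Winner: Nadia.
The two methods agree.

yes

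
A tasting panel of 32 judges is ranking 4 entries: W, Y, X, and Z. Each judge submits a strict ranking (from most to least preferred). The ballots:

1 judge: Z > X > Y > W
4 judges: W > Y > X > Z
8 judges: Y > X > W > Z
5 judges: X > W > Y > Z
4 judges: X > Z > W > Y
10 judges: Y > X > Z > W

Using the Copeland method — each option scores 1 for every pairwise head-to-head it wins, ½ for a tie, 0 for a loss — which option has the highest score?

Y

W: beats Z; loses to Y and X → score 1.
Y: beats W, X, and Z → score 3.
X: beats W and Z; loses to Y → score 2.
Z: loses to W, Y, and X → score 0.
Y has the best pairwise record.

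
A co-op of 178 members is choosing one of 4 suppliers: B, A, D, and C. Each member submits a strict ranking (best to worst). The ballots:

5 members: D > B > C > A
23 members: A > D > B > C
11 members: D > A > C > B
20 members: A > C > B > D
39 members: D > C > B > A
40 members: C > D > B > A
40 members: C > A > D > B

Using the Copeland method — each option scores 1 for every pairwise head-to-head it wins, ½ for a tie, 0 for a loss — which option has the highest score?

C

B: loses to A, D, and C → score 0.
A: beats B; loses to D and C → score 1.
D: beats B and A; loses to C → score 2.
C: beats B, A, and D → score 3.
C has the best pairwise record.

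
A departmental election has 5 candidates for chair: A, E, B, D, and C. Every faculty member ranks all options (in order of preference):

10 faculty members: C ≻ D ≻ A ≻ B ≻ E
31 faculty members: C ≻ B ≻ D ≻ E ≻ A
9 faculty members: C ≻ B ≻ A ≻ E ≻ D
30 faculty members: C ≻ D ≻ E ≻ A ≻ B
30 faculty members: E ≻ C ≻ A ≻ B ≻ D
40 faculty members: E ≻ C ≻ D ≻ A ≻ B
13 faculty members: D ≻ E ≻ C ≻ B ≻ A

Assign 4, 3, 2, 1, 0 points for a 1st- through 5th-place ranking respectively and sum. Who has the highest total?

A: 10·2 + 31·0 + 9·2 + 30·1 + 30·2 + 40·1 + 13·0 = 168
E: 10·0 + 31·1 + 9·1 + 30·2 + 30·4 + 40·4 + 13·3 = 419
B: 10·1 + 31·3 + 9·3 + 30·0 + 30·1 + 40·0 + 13·1 = 173
D: 10·3 + 31·2 + 9·0 + 30·3 + 30·0 + 40·2 + 13·4 = 314
C: 10·4 + 31·4 + 9·4 + 30·4 + 30·3 + 40·3 + 13·2 = 556
C has the highest Borda score (556).

C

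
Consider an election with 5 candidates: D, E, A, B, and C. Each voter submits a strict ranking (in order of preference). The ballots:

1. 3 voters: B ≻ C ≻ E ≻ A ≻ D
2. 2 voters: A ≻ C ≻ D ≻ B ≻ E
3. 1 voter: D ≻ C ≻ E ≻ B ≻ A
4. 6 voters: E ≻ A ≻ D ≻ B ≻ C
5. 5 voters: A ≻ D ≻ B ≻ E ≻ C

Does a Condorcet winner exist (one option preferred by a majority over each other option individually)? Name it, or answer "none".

Checking pairwise contests:
E beats D 9–8.
B beats E 10–7.
E beats A 10–7.
D beats B 14–3.
D beats C 12–5.
Every option loses at least one head-to-head, so there is no Condorcet winner.

none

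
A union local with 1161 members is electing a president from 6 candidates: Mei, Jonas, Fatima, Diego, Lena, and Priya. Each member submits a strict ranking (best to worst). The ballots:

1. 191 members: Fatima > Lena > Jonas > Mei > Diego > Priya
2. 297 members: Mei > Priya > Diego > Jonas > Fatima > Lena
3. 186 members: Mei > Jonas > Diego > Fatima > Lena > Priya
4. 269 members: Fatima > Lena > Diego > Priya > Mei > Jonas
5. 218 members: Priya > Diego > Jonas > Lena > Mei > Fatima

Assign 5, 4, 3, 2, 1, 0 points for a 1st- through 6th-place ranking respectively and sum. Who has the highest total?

Mei: 191·2 + 297·5 + 186·5 + 269·1 + 218·1 = 3284
Jonas: 191·3 + 297·2 + 186·4 + 269·0 + 218·3 = 2565
Fatima: 191·5 + 297·1 + 186·2 + 269·5 + 218·0 = 2969
Diego: 191·1 + 297·3 + 186·3 + 269·3 + 218·4 = 3319
Lena: 191·4 + 297·0 + 186·1 + 269·4 + 218·2 = 2462
Priya: 191·0 + 297·4 + 186·0 + 269·2 + 218·5 = 2816
Diego has the highest Borda score (3319).

Diego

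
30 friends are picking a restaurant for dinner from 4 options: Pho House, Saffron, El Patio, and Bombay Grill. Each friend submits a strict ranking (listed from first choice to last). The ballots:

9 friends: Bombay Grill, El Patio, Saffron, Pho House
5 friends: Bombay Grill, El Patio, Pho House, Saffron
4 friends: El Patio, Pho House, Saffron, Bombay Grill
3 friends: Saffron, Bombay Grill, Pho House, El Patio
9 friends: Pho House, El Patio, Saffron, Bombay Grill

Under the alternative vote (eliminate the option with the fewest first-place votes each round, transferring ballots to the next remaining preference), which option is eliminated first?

Saffron

Round 1: Pho House 9, Saffron 3, El Patio 4, Bombay Grill 14. Eliminate Saffron.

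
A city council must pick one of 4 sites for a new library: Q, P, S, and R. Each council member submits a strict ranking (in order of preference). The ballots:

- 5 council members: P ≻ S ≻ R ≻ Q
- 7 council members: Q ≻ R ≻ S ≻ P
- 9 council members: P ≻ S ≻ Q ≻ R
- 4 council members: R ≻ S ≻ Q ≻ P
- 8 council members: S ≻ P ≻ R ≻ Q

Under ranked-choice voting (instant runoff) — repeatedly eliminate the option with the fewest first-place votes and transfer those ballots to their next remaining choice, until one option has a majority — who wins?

S

Round 1: Q 7, P 14, S 8, R 4. Eliminate R.
Round 2: Q 7, P 14, S 12. Eliminate Q.
Round 3: P 14, S 19. S has a majority.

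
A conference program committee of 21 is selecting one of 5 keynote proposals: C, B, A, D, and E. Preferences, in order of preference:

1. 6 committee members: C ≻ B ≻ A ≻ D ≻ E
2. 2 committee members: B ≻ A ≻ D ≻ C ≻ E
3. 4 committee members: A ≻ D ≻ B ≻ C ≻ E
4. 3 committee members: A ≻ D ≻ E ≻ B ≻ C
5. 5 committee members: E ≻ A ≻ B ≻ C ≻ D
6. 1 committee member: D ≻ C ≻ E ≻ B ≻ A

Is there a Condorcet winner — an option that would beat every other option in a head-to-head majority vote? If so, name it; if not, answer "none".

A

A vs C: 14–7 for A.
A vs B: 12–9 for A.
A vs D: 20–1 for A.
A vs E: 15–6 for A.
A beats every other option head-to-head.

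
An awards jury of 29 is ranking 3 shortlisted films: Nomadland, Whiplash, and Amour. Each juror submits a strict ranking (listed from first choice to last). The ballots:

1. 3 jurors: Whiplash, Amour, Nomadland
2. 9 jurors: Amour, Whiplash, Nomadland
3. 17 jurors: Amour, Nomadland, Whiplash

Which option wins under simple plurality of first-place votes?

Amour

First-place votes: Nomadland 0, Whiplash 3, Amour 26.
Amour has the most first-place votes.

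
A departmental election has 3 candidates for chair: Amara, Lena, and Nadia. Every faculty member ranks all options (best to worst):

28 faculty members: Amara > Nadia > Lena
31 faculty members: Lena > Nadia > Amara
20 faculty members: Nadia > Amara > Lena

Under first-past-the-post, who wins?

Lena

First-place votes: Amara 28, Lena 31, Nadia 20.
Lena has the most first-place votes.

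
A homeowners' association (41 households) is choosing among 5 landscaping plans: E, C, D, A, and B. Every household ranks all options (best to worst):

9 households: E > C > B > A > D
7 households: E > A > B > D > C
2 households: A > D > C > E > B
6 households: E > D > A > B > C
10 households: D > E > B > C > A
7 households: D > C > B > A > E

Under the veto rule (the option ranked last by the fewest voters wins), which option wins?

B

Last-place votes: E 7, C 13, D 9, A 10, B 2.
B is ranked last by the fewest voters, so B wins.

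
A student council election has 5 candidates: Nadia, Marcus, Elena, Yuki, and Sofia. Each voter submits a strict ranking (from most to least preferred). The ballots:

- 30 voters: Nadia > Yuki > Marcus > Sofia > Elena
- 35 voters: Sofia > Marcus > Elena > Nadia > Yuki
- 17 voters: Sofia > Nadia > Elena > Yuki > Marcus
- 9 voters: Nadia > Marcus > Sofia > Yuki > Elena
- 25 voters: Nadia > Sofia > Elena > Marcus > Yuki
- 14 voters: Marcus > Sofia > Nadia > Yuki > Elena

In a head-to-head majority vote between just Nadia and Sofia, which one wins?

Voters preferring Nadia to Sofia: 64; preferring Sofia to Nadia: 66.
Sofia wins the head-to-head.

Sofia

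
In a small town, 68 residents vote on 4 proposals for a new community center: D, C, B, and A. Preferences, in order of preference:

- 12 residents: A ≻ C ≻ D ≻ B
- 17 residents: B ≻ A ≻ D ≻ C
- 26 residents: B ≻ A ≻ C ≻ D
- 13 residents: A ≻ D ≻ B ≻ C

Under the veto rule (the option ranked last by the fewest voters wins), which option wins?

Last-place votes: D 26, C 30, B 12, A 0.
A is ranked last by the fewest voters, so A wins.

A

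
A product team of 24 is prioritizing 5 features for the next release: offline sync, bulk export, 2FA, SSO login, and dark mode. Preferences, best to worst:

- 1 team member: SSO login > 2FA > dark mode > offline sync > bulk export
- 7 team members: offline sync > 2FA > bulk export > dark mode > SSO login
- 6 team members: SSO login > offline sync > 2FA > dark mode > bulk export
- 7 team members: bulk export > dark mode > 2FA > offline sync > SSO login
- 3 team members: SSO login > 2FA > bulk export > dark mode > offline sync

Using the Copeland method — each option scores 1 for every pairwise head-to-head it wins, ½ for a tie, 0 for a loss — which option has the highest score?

offline sync

offline sync: beats bulk export, 2FA, SSO login, and dark mode → score 4.
bulk export: beats SSO login and dark mode; loses to offline sync and 2FA → score 2.
2FA: beats bulk export, SSO login, and dark mode; loses to offline sync → score 3.
SSO login: loses to offline sync, bulk export, 2FA, and dark mode → score 0.
dark mode: beats SSO login; loses to offline sync, bulk export, and 2FA → score 1.
offline sync has the best pairwise record.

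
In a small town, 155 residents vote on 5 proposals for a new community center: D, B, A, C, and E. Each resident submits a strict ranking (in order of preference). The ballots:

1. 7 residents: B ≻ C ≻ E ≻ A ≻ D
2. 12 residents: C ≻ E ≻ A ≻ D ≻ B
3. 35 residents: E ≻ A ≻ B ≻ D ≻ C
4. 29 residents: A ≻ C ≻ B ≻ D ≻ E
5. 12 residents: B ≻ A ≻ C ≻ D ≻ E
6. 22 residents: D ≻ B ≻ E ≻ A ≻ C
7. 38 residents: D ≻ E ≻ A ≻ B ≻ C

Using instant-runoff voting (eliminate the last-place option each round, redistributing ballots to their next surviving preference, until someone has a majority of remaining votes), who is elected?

Round 1: D 60, B 19, A 29, C 12, E 35. Eliminate C.
Round 2: D 60, B 19, A 29, E 47. Eliminate B.
Round 3: D 60, A 41, E 54. Eliminate A.
Round 4: D 101, E 54. D has a majority.

D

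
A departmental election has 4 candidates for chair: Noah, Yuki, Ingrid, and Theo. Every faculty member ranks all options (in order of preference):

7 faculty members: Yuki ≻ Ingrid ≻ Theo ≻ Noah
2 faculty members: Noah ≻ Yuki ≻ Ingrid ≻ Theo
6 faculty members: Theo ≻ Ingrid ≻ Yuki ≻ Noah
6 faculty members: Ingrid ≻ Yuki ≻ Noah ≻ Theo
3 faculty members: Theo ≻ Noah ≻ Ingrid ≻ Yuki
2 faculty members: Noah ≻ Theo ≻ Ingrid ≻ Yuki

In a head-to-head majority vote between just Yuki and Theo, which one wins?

Voters preferring Yuki to Theo: 15; preferring Theo to Yuki: 11.
Yuki wins the head-to-head.

Yuki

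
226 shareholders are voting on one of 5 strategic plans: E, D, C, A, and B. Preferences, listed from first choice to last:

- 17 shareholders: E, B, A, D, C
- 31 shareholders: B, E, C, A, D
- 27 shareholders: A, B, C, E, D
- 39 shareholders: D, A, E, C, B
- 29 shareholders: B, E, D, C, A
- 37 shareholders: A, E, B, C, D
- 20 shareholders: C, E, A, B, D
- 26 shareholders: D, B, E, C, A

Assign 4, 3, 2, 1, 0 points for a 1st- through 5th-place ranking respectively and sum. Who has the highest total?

E

E: 17·4 + 31·3 + 27·1 + 39·2 + 29·3 + 37·3 + 20·3 + 26·2 = 576
D: 17·1 + 31·0 + 27·0 + 39·4 + 29·2 + 37·0 + 20·0 + 26·4 = 335
C: 17·0 + 31·2 + 27·2 + 39·1 + 29·1 + 37·1 + 20·4 + 26·1 = 327
A: 17·2 + 31·1 + 27·4 + 39·3 + 29·0 + 37·4 + 20·2 + 26·0 = 478
B: 17·3 + 31·4 + 27·3 + 39·0 + 29·4 + 37·2 + 20·1 + 26·3 = 544
E has the highest Borda score (576).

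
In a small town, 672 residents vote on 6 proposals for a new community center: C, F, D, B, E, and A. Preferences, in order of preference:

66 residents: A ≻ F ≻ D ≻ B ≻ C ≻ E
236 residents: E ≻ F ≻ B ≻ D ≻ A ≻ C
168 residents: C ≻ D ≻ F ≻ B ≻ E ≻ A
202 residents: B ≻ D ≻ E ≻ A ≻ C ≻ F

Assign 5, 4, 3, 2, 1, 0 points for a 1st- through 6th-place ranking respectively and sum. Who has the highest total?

C: 66·1 + 236·0 + 168·5 + 202·1 = 1108
F: 66·4 + 236·4 + 168·3 + 202·0 = 1712
D: 66·3 + 236·2 + 168·4 + 202·4 = 2150
B: 66·2 + 236·3 + 168·2 + 202·5 = 2186
E: 66·0 + 236·5 + 168·1 + 202·3 = 1954
A: 66·5 + 236·1 + 168·0 + 202·2 = 970
B has the highest Borda score (2186).

B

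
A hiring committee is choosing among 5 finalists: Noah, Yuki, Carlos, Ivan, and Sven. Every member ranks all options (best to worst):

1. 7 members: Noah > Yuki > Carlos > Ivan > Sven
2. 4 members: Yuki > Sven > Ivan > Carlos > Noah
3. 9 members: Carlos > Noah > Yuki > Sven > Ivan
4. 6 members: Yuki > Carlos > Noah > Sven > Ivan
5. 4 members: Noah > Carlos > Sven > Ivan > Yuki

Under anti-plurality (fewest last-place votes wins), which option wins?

Last-place votes: Noah 4, Yuki 4, Carlos 0, Ivan 15, Sven 7.
Carlos is ranked last by the fewest voters, so Carlos wins.

Carlos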